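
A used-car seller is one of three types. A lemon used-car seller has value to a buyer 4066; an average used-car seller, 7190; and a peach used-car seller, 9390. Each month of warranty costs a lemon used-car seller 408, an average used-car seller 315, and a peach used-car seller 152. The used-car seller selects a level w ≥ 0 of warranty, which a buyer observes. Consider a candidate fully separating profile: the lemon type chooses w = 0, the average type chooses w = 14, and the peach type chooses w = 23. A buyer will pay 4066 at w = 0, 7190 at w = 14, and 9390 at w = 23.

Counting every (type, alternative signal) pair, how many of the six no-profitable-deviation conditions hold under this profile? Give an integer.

5

Peach (own payoff 9390 − 152×23 = 5894): to w=0 gives 4066 → no gain ✓; to w=14 gives 7190 − 152×14 = 5062 → no gain ✓.
Average (own payoff 7190 − 315×14 = 2780): to w=0 gives 4066 → profitable ✗; to w=23 gives 9390 − 315×23 = 2145 → no gain ✓.
Lemon (own payoff 4066): to w=14 gives 7190 − 408×14 = 1478 → no gain ✓; to w=23 gives 9390 − 408×23 = 6 → no gain ✓.
5 of the 6 constraints hold; not an equilibrium.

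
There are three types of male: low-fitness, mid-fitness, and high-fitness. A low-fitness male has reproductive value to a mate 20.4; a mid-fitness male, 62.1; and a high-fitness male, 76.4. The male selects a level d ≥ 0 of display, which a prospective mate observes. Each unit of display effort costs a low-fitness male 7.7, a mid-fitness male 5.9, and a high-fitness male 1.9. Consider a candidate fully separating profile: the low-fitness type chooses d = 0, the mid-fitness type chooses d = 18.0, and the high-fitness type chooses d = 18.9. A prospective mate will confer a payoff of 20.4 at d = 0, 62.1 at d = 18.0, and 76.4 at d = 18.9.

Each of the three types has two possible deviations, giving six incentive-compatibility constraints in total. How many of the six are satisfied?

4

High-fitness (own payoff 76.4 − 1.9×18.9 = 40.49): to d=0 gives 20.4 → no gain ✓; to d=18.0 gives 62.1 − 1.9×18.0 = 27.9 → no gain ✓.
Mid-fitness (own payoff 62.1 − 5.9×18.0 = -44.1): to d=0 gives 20.4 → profitable ✗; to d=18.9 gives 76.4 − 5.9×18.9 = -35.11 → profitable ✗.
Low-fitness (own payoff 20.4): to d=18.0 gives 62.1 − 7.7×18.0 = -76.5 → no gain ✓; to d=18.9 gives 76.4 − 7.7×18.9 = -69.13 → no gain ✓.
4 of the 6 constraints hold; not an equilibrium.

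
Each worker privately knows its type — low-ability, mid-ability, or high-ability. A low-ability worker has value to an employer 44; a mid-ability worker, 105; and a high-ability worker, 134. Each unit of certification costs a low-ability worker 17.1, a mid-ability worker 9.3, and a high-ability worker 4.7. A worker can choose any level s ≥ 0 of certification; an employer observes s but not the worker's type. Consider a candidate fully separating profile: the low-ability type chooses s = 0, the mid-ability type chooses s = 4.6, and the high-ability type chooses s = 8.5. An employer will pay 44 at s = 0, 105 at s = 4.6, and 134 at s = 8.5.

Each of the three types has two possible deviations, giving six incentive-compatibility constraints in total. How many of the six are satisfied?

6

High-ability (own payoff 134 − 4.7×8.5 = 94.05): to s=0 gives 44 → no gain ✓; to s=4.6 gives 105 − 4.7×4.6 = 83.38 → no gain ✓.
Mid-ability (own payoff 105 − 9.3×4.6 = 62.22): to s=0 gives 44 → no gain ✓; to s=8.5 gives 134 − 9.3×8.5 = 54.95 → no gain ✓.
Low-ability (own payoff 44): to s=4.6 gives 105 − 17.1×4.6 = 26.34 → no gain ✓; to s=8.5 gives 134 − 17.1×8.5 = -11.35 → no gain ✓.
6 of the 6 constraints hold; this profile is a separating equilibrium.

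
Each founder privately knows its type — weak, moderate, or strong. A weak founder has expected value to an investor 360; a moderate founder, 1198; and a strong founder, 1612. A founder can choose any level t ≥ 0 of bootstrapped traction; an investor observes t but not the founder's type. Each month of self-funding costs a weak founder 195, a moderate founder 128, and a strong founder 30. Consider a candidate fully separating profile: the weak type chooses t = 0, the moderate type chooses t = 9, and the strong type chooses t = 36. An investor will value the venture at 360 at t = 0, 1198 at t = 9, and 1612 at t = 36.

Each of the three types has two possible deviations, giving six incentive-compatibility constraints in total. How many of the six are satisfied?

4

Weak (own payoff 360): to t=9 gives 1198 − 195×9 = -557 → no gain ✓; to t=36 gives 1612 − 195×36 = -5408 → no gain ✓.
Moderate (own payoff 1198 − 128×9 = 46): to t=0 gives 360 → profitable ✗; to t=36 gives 1612 − 128×36 = -2996 → no gain ✓.
Strong (own payoff 1612 − 30×36 = 532): to t=0 gives 360 → no gain ✓; to t=9 gives 1198 − 30×9 = 928 → profitable ✗.
4 of the 6 constraints hold; not an equilibrium.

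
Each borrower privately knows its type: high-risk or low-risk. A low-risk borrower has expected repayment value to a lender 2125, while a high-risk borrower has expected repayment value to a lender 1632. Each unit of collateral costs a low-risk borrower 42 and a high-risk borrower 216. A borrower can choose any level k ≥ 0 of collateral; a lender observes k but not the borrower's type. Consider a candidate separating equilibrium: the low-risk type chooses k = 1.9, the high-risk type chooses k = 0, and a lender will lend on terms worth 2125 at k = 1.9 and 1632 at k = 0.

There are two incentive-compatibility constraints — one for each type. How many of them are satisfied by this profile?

1

Low-risk type: signal → 2125 − 42 × 1.9 = 2045.2; deviate to 0 → 1632. IC holds (2045.2 ≥ 1632).
High-risk type: stay at 0 → 1632; mimic → 2125 − 216 × 1.9 = 1714.6. IC fails (1632 < 1714.6).
1 of 2 constraints hold, so this profile is not an equilibrium.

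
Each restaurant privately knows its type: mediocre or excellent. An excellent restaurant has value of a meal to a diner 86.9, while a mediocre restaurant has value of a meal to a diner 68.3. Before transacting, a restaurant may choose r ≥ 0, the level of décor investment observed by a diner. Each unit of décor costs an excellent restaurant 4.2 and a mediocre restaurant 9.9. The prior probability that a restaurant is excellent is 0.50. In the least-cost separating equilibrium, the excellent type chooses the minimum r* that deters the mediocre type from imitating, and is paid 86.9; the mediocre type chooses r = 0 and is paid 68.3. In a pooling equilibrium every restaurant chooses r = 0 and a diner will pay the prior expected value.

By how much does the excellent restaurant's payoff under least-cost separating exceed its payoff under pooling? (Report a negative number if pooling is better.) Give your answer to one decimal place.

1.4

Least-cost separating signal: r* solves 68.3 = 86.9 − 9.9·r*, so r* = (86.9 − 68.3)/9.9 ≈ 1.8788.
Excellent type's separating payoff: 86.9 − 4.2 × r* = 86.9 − 4.2 × (86.9 − 68.3)/9.9 = 86.9 − 78.12/9.9 ≈ 79.009.
Pooling payoff: 0.50 × 86.9 + 0.50 × 68.3 = 77.6.
Difference: 79.009 − 77.6 = 1.409, i.e. 1.4 to one decimal place.
The excellent type prefers to separate.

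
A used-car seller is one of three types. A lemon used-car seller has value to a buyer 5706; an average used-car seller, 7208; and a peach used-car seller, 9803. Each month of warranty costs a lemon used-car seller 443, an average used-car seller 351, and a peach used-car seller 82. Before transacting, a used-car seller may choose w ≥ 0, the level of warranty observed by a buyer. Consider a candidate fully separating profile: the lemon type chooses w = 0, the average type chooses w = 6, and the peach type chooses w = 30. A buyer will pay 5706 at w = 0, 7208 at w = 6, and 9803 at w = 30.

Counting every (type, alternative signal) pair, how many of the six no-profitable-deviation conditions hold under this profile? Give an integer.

5

Peach (own payoff 9803 − 82×30 = 7343): to w=0 gives 5706 → no gain ✓; to w=6 gives 7208 − 82×6 = 6716 → no gain ✓.
Lemon (own payoff 5706): to w=6 gives 7208 − 443×6 = 4550 → no gain ✓; to w=30 gives 9803 − 443×30 = -3487 → no gain ✓.
Average (own payoff 7208 − 351×6 = 5102): to w=0 gives 5706 → profitable ✗; to w=30 gives 9803 − 351×30 = -727 → no gain ✓.
5 of the 6 constraints hold; not an equilibrium.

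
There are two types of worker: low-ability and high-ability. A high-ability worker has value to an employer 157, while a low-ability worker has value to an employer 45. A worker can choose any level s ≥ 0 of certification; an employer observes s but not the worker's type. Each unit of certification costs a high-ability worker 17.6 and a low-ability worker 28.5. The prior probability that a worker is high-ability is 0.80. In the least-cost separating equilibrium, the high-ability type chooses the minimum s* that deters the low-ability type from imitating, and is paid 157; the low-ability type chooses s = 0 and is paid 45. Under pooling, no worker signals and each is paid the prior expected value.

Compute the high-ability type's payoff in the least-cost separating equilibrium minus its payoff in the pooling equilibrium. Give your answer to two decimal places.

Least-cost separating signal: s* solves 45 = 157 − 28.5·s*, so s* = (157 − 45)/28.5 ≈ 3.9298.
High-ability type's separating payoff: 157 − 17.6 × s* = 157 − 17.6 × (157 − 45)/28.5 = 157 − 1971.2/28.5 ≈ 87.8351.
Pooling payoff: 0.80 × 157 + 0.20 × 45 = 134.6.
Difference: 87.8351 − 134.6 = -46.7649, i.e. -46.76 to two decimal places.
The high-ability type would prefer the pooling outcome.

-46.76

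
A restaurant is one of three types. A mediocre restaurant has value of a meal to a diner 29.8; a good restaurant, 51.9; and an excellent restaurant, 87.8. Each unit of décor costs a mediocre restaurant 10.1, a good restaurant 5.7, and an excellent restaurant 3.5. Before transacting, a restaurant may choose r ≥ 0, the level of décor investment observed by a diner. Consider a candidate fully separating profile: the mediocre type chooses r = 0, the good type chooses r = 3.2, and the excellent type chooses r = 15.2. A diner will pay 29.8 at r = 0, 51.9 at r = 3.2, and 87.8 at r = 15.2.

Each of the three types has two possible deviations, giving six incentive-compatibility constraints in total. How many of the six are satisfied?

Excellent (own payoff 87.8 − 3.5×15.2 = 34.6): to r=0 gives 29.8 → no gain ✓; to r=3.2 gives 51.9 − 3.5×3.2 = 40.7 → profitable ✗.
Mediocre (own payoff 29.8): to r=3.2 gives 51.9 − 10.1×3.2 = 19.58 → no gain ✓; to r=15.2 gives 87.8 − 10.1×15.2 = -65.72 → no gain ✓.
Good (own payoff 51.9 − 5.7×3.2 = 33.66): to r=0 gives 29.8 → no gain ✓; to r=15.2 gives 87.8 − 5.7×15.2 = 1.16 → no gain ✓.
5 of the 6 constraints hold; not an equilibrium.

5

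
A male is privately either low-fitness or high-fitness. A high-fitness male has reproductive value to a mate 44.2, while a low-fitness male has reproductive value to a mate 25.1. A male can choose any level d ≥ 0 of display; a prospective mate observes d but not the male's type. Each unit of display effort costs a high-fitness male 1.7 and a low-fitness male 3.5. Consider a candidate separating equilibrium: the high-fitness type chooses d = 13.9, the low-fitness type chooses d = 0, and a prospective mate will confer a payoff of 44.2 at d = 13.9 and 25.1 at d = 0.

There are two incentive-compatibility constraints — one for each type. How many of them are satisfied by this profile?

1

Low-fitness type: stay at 0 → 25.1; mimic → 44.2 − 3.5 × 13.9 = -4.45. IC holds (25.1 ≥ -4.45).
High-fitness type: signal → 44.2 − 1.7 × 13.9 = 20.57; deviate to 0 → 25.1. IC fails (20.57 < 25.1).
1 of 2 constraints hold, so this profile is not an equilibrium.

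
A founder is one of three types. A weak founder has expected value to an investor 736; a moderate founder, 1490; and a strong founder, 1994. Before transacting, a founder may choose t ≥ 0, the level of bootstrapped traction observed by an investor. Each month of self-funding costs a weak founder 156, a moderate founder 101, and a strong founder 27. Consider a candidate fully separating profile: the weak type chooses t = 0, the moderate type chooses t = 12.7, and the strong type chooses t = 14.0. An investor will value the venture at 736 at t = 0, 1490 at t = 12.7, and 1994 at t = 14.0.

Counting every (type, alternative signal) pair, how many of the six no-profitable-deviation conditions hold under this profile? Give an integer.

Strong (own payoff 1994 − 27×14.0 = 1616): to t=0 gives 736 → no gain ✓; to t=12.7 gives 1490 − 27×12.7 = 1147.1 → no gain ✓.
Weak (own payoff 736): to t=12.7 gives 1490 − 156×12.7 = -491.2 → no gain ✓; to t=14.0 gives 1994 − 156×14.0 = -190 → no gain ✓.
Moderate (own payoff 1490 − 101×12.7 = 207.3): to t=0 gives 736 → profitable ✗; to t=14.0 gives 1994 − 101×14.0 = 580 → profitable ✗.
4 of the 6 constraints hold; not an equilibrium.

4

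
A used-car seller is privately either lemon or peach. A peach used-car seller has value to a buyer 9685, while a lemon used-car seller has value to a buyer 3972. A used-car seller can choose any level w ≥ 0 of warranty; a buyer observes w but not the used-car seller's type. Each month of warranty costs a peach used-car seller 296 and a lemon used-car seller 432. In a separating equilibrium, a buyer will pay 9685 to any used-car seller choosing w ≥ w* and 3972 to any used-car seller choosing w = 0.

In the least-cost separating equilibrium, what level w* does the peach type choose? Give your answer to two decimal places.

13.22

A lemon used-car seller choosing w = 0 receives 3972.
Imitating at w* instead would pay 9685 at cost 432·w*, netting 9685 − 432·w*.
Indifference: 3972 = 9685 − 432·w*, so w* = (9685 − 3972) / 432 ≈ 13.22.
This is the lemon type's binding incentive-compatibility constraint; any w ≥ 13.22 sustains separation on that side.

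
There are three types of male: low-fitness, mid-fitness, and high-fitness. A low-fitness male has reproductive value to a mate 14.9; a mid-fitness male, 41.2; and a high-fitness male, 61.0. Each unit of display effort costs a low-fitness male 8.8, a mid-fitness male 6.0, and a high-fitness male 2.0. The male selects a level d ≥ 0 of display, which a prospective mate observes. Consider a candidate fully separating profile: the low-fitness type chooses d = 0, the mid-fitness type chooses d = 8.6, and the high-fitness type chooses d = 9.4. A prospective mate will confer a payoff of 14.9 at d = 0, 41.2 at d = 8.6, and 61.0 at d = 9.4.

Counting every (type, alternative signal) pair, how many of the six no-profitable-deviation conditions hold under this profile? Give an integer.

4

High-fitness (own payoff 61.0 − 2.0×9.4 = 42.2): to d=0 gives 14.9 → no gain ✓; to d=8.6 gives 41.2 − 2.0×8.6 = 24 → no gain ✓.
Mid-fitness (own payoff 41.2 − 6.0×8.6 = -10.4): to d=0 gives 14.9 → profitable ✗; to d=9.4 gives 61.0 − 6.0×9.4 = 4.6 → profitable ✗.
Low-fitness (own payoff 14.9): to d=8.6 gives 41.2 − 8.8×8.6 = -34.48 → no gain ✓; to d=9.4 gives 61.0 − 8.8×9.4 = -21.72 → no gain ✓.
4 of the 6 constraints hold; not an equilibrium.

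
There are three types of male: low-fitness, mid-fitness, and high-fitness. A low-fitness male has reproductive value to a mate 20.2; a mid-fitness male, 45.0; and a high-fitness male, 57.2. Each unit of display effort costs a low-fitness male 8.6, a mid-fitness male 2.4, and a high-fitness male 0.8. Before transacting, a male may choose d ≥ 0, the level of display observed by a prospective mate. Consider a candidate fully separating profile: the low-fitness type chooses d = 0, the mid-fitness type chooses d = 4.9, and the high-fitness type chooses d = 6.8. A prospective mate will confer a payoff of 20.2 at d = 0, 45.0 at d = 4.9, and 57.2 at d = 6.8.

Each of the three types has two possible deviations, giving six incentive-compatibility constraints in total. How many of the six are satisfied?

5

Low-fitness (own payoff 20.2): to d=4.9 gives 45.0 − 8.6×4.9 = 2.86 → no gain ✓; to d=6.8 gives 57.2 − 8.6×6.8 = -1.28 → no gain ✓.
High-fitness (own payoff 57.2 − 0.8×6.8 = 51.76): to d=0 gives 20.2 → no gain ✓; to d=4.9 gives 45.0 − 0.8×4.9 = 41.08 → no gain ✓.
Mid-fitness (own payoff 45.0 − 2.4×4.9 = 33.24): to d=0 gives 20.2 → no gain ✓; to d=6.8 gives 57.2 − 2.4×6.8 = 40.88 → profitable ✗.
5 of the 6 constraints hold; not an equilibrium.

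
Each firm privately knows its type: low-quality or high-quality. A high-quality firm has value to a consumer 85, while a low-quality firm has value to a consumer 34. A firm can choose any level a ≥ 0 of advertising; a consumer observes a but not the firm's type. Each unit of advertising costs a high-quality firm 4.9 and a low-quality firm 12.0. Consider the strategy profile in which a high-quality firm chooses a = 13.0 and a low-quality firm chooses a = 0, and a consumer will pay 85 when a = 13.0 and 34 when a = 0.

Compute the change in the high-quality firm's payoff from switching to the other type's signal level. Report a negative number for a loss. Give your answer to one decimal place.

12.7

Playing a = 13.0 the high-quality firm receives 85 − 4.9 × 13.0 = 21.3.
Deviating to a = 0 yields 34 instead.
Gain from deviating: 34 − 21.3 = 12.7.
The gain is positive, so the high-quality type's incentive-compatibility constraint is violated — this profile is not a separating equilibrium.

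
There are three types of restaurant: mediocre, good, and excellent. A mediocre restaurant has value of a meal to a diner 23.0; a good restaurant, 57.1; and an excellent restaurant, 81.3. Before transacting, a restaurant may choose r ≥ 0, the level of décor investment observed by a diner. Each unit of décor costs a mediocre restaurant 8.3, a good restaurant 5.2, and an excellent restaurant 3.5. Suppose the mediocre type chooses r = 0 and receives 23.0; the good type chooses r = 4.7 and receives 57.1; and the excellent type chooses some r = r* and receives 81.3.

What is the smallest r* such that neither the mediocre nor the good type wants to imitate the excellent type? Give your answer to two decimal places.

Mediocre type (on-path payoff 23.0) won't mimic when 23.0 ≥ 81.3 − 8.3·r*, i.e. r* ≥ 7.02.
Good type (on-path payoff 57.1 − 5.2×4.7 = 32.66) won't mimic when 32.66 ≥ 81.3 − 5.2·r*, i.e. r* ≥ 9.35.
Both must hold, so r* = max(7.02, 9.35) = 9.35. The good type's constraint binds.

9.35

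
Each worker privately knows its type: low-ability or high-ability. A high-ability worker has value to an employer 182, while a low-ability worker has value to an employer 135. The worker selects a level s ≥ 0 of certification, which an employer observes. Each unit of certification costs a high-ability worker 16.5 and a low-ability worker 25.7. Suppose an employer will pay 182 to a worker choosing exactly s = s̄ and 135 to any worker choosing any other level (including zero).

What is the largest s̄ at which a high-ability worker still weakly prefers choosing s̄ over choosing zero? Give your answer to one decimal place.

2.8

Choosing s̄ yields the high-ability type 182 − 16.5·s̄; choosing zero yields 135.
The high-ability type is indifferent at 182 − 16.5·s̄ = 135, i.e. s̄ = (182 − 135) / 16.5 ≈ 2.8.
For any s̄ above 2.8 the high-ability type would rather pool at zero, so separation collapses.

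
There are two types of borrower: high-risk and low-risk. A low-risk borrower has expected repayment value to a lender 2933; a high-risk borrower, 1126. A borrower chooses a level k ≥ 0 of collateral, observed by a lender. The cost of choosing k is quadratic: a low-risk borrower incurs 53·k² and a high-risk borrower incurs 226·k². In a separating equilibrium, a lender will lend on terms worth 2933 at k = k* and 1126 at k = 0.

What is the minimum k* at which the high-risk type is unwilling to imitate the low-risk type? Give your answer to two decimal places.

2.83

The high-risk type at k = 0 receives 1126; imitating at k* yields 2933 − 226·k*².
Indifference: 1126 = 2933 − 226·k*², so k*² = (2933 − 1126) / 226 ≈ 7.9956.
k* = √7.9956 ≈ 2.83.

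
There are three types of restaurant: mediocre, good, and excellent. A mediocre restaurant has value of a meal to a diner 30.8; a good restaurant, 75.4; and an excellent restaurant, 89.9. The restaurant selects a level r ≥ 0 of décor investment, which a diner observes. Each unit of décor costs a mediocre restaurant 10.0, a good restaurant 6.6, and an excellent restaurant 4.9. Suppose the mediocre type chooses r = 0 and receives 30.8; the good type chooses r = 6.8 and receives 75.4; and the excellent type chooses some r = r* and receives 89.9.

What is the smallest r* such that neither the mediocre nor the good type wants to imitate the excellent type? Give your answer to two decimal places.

9.00

Mediocre type (on-path payoff 30.8) won't mimic when 30.8 ≥ 89.9 − 10.0·r*, i.e. r* ≥ 5.91.
Good type (on-path payoff 75.4 − 6.6×6.8 = 30.52) won't mimic when 30.52 ≥ 89.9 − 6.6·r*, i.e. r* ≥ 9.00.
Both must hold, so r* = max(5.91, 9.00) = 9.00. The good type's constraint binds.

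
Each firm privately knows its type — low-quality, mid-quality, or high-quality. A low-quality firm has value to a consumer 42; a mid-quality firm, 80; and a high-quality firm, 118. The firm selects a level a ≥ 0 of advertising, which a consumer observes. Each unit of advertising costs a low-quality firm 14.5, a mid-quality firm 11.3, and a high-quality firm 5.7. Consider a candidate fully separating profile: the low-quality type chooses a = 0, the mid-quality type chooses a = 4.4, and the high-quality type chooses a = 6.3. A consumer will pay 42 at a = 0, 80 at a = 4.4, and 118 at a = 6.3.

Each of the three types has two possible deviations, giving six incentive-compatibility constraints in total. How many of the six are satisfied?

4

Low-quality (own payoff 42): to a=4.4 gives 80 − 14.5×4.4 = 16.2 → no gain ✓; to a=6.3 gives 118 − 14.5×6.3 = 26.65 → no gain ✓.
High-quality (own payoff 118 − 5.7×6.3 = 82.09): to a=0 gives 42 → no gain ✓; to a=4.4 gives 80 − 5.7×4.4 = 54.92 → no gain ✓.
Mid-quality (own payoff 80 − 11.3×4.4 = 30.28): to a=0 gives 42 → profitable ✗; to a=6.3 gives 118 − 11.3×6.3 = 46.81 → profitable ✗.
4 of the 6 constraints hold; not an equilibrium.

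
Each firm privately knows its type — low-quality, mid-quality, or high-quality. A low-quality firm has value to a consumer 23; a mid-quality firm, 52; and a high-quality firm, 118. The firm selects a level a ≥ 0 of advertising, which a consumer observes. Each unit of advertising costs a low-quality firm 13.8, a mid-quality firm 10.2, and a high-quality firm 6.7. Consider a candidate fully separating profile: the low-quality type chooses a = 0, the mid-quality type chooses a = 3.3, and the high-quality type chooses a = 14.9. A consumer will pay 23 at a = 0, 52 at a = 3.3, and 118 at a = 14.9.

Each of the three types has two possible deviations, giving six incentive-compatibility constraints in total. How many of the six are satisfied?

3

Low-quality (own payoff 23): to a=3.3 gives 52 − 13.8×3.3 = 6.46 → no gain ✓; to a=14.9 gives 118 − 13.8×14.9 = -87.62 → no gain ✓.
High-quality (own payoff 118 − 6.7×14.9 = 18.17): to a=0 gives 23 → profitable ✗; to a=3.3 gives 52 − 6.7×3.3 = 29.89 → profitable ✗.
Mid-quality (own payoff 52 − 10.2×3.3 = 18.34): to a=0 gives 23 → profitable ✗; to a=14.9 gives 118 − 10.2×14.9 = -33.98 → no gain ✓.
3 of the 6 constraints hold; not an equilibrium.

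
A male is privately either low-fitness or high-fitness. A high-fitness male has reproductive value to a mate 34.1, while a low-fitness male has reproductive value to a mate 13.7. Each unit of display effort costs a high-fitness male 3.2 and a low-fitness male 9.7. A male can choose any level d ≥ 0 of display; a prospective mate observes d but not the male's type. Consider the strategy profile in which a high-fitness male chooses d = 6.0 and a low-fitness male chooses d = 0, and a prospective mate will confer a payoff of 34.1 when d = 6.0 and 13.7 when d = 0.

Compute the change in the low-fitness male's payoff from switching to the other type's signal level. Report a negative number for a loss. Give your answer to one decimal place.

Playing d = 0 the low-fitness male receives 13.7.
Deviating to d = 6.0 brings payment 34.1 at cost 9.7 × 6.0 = 58.2, netting -24.1.
Gain from deviating: -24.1 − 13.7 = -37.8.
The gain is negative, so the low-fitness type's incentive-compatibility constraint is satisfied.

-37.8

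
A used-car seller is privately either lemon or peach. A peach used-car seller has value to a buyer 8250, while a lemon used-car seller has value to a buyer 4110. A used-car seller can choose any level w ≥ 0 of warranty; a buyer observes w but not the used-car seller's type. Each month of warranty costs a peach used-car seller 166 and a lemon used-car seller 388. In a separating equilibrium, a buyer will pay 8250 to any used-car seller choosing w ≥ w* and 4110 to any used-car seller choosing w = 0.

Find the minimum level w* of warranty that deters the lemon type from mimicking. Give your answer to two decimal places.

A lemon used-car seller choosing w = 0 receives 4110.
Imitating at w* instead would pay 8250 at cost 388·w*, netting 8250 − 388·w*.
Indifference: 4110 = 8250 − 388·w*, so w* = (8250 − 4110) / 388 ≈ 10.67.
This is the lemon type's binding incentive-compatibility constraint; any w ≥ 10.67 sustains separation on that side.

10.67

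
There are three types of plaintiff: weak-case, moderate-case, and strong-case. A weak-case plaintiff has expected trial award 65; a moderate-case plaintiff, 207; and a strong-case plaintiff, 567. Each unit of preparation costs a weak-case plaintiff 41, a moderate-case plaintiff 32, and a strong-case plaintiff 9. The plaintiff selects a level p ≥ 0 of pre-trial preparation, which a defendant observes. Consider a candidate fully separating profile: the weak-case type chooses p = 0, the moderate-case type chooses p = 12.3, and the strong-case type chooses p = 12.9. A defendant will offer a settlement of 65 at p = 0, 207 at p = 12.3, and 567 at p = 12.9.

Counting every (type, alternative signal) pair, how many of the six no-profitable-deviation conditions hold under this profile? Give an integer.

Strong-case (own payoff 567 − 9×12.9 = 450.9): to p=0 gives 65 → no gain ✓; to p=12.3 gives 207 − 9×12.3 = 96.3 → no gain ✓.
Weak-case (own payoff 65): to p=12.3 gives 207 − 41×12.3 = -297.3 → no gain ✓; to p=12.9 gives 567 − 41×12.9 = 38.1 → no gain ✓.
Moderate-case (own payoff 207 − 32×12.3 = -186.6): to p=0 gives 65 → profitable ✗; to p=12.9 gives 567 − 32×12.9 = 154.2 → profitable ✗.
4 of the 6 constraints hold; not an equilibrium.

4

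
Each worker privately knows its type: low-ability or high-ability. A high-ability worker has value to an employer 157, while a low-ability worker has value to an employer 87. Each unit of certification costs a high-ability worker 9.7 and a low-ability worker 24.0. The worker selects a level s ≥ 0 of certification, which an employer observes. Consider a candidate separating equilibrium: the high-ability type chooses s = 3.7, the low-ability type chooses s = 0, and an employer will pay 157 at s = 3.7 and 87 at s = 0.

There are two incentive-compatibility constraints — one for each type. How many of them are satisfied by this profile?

2

High-ability type: signal → 157 − 9.7 × 3.7 = 121.11; deviate to 0 → 87. IC holds (121.11 ≥ 87).
Low-ability type: stay at 0 → 87; mimic → 157 − 24.0 × 3.7 = 68.2. IC holds (87 ≥ 68.2).
2 of 2 constraints hold, so this is a separating equilibrium.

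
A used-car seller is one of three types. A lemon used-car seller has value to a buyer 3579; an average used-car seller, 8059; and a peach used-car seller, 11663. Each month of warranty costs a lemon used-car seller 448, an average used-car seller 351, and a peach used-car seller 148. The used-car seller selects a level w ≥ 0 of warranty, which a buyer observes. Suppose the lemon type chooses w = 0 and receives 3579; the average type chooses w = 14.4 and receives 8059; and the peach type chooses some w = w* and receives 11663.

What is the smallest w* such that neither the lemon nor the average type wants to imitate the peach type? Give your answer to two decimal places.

Average type (on-path payoff 8059 − 351×14.4 = 3004.6) won't mimic when 3004.6 ≥ 11663 − 351·w*, i.e. w* ≥ 24.67.
Lemon type (on-path payoff 3579) won't mimic when 3579 ≥ 11663 − 448·w*, i.e. w* ≥ 18.04.
Both must hold, so w* = max(18.04, 24.67) = 24.67. The average type's constraint binds.

24.67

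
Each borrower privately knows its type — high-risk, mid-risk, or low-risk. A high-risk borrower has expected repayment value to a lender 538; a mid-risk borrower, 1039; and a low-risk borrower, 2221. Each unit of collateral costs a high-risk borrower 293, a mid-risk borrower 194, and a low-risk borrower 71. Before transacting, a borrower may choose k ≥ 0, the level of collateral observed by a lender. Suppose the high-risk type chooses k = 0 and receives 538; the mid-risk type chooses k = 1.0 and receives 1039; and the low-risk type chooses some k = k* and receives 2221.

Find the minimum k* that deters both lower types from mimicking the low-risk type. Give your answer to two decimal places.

7.09

Mid-risk type (on-path payoff 1039 − 194×1.0 = 845) won't mimic when 845 ≥ 2221 − 194·k*, i.e. k* ≥ 7.09.
High-risk type (on-path payoff 538) won't mimic when 538 ≥ 2221 − 293·k*, i.e. k* ≥ 5.74.
Both must hold, so k* = max(5.74, 7.09) = 7.09. The mid-risk type's constraint binds.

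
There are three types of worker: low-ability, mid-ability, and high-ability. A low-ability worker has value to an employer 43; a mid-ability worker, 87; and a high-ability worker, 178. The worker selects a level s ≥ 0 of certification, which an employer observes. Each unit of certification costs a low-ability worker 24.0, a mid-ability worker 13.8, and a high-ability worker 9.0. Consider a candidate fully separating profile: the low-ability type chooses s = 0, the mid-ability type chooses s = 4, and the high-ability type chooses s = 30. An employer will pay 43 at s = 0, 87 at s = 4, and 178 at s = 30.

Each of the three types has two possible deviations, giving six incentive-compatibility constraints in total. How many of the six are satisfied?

3

Mid-ability (own payoff 87 − 13.8×4 = 31.8): to s=0 gives 43 → profitable ✗; to s=30 gives 178 − 13.8×30 = -236 → no gain ✓.
Low-ability (own payoff 43): to s=4 gives 87 − 24.0×4 = -9 → no gain ✓; to s=30 gives 178 − 24.0×30 = -542 → no gain ✓.
High-ability (own payoff 178 − 9.0×30 = -92): to s=0 gives 43 → profitable ✗; to s=4 gives 87 − 9.0×4 = 51 → profitable ✗.
3 of the 6 constraints hold; not an equilibrium.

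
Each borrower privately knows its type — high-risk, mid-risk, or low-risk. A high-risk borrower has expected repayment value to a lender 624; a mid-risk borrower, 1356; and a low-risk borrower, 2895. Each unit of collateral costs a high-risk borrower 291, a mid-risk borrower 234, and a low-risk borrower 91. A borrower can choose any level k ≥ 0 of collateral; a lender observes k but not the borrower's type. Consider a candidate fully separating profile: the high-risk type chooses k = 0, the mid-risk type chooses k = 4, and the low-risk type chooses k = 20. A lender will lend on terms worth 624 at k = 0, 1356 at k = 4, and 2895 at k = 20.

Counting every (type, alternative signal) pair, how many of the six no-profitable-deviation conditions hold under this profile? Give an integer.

Low-risk (own payoff 2895 − 91×20 = 1075): to k=0 gives 624 → no gain ✓; to k=4 gives 1356 − 91×4 = 992 → no gain ✓.
High-risk (own payoff 624): to k=4 gives 1356 − 291×4 = 192 → no gain ✓; to k=20 gives 2895 − 291×20 = -2925 → no gain ✓.
Mid-risk (own payoff 1356 − 234×4 = 420): to k=0 gives 624 → profitable ✗; to k=20 gives 2895 − 234×20 = -1785 → no gain ✓.
5 of the 6 constraints hold; not an equilibrium.

5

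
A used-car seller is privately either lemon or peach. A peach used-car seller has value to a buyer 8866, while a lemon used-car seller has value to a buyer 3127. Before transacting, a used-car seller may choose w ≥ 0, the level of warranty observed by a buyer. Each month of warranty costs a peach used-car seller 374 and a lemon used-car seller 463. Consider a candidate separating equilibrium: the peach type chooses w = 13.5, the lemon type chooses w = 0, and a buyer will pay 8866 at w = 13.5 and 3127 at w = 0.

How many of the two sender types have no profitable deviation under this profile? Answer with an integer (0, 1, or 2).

2

Lemon type: stay at 0 → 3127; mimic → 8866 − 463 × 13.5 = 2615.5. IC holds (3127 ≥ 2615.5).
Peach type: signal → 8866 − 374 × 13.5 = 3817; deviate to 0 → 3127. IC holds (3817 ≥ 3127).
2 of 2 constraints hold, so this is a separating equilibrium.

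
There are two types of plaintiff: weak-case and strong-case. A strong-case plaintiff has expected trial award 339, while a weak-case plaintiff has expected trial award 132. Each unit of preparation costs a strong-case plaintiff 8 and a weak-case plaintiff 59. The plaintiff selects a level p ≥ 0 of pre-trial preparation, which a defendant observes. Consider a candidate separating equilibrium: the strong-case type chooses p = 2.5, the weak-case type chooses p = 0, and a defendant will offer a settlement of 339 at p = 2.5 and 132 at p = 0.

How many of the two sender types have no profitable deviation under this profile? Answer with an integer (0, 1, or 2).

Strong-case type: signal → 339 − 8 × 2.5 = 319; deviate to 0 → 132. IC holds (319 ≥ 132).
Weak-case type: stay at 0 → 132; mimic → 339 − 59 × 2.5 = 191.5. IC fails (132 < 191.5).
1 of 2 constraints hold, so this profile is not an equilibrium.

1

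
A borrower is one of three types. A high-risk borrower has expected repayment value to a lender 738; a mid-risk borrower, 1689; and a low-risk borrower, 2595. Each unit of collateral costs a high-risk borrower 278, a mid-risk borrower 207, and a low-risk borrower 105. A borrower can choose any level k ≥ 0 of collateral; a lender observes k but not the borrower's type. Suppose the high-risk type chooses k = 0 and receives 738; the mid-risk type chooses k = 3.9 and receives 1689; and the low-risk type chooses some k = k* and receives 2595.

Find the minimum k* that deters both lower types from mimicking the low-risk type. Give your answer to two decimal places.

8.28

High-risk type (on-path payoff 738) won't mimic when 738 ≥ 2595 − 278·k*, i.e. k* ≥ 6.68.
Mid-risk type (on-path payoff 1689 − 207×3.9 = 881.7) won't mimic when 881.7 ≥ 2595 − 207·k*, i.e. k* ≥ 8.28.
Both must hold, so k* = max(6.68, 8.28) = 8.28. The mid-risk type's constraint binds.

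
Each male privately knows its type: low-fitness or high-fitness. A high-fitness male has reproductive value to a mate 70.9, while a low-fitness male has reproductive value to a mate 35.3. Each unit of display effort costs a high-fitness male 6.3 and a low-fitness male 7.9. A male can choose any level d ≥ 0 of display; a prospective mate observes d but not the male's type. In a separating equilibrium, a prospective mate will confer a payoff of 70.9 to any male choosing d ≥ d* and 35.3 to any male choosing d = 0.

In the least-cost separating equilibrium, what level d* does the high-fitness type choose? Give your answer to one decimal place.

4.5

A low-fitness male choosing d = 0 receives 35.3.
Imitating at d* instead would pay 70.9 at cost 7.9·d*, netting 70.9 − 7.9·d*.
Indifference: 35.3 = 70.9 − 7.9·d*, so d* = (70.9 − 35.3) / 7.9 ≈ 4.5.
This is the low-fitness type's binding incentive-compatibility constraint; any d ≥ 4.5 sustains separation on that side.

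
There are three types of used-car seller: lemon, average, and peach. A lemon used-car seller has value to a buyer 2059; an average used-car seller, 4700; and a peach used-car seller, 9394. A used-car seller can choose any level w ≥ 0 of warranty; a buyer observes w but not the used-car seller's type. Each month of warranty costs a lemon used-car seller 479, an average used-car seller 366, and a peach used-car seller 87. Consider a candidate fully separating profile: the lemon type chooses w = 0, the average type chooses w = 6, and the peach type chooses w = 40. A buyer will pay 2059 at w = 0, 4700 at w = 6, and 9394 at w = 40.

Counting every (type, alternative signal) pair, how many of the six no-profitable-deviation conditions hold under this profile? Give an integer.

Lemon (own payoff 2059): to w=6 gives 4700 − 479×6 = 1826 → no gain ✓; to w=40 gives 9394 − 479×40 = -9766 → no gain ✓.
Peach (own payoff 9394 − 87×40 = 5914): to w=0 gives 2059 → no gain ✓; to w=6 gives 4700 − 87×6 = 4178 → no gain ✓.
Average (own payoff 4700 − 366×6 = 2504): to w=0 gives 2059 → no gain ✓; to w=40 gives 9394 − 366×40 = -5246 → no gain ✓.
6 of the 6 constraints hold; this profile is a separating equilibrium.

6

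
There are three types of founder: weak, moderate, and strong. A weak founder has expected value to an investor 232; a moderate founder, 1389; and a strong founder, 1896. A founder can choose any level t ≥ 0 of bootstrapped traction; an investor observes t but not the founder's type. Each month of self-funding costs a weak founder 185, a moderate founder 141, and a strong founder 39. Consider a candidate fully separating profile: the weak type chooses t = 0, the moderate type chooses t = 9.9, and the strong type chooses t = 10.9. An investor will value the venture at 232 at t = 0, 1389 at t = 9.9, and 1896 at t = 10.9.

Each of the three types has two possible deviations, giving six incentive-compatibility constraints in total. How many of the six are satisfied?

4

Weak (own payoff 232): to t=9.9 gives 1389 − 185×9.9 = -442.5 → no gain ✓; to t=10.9 gives 1896 − 185×10.9 = -120.5 → no gain ✓.
Moderate (own payoff 1389 − 141×9.9 = -6.9): to t=0 gives 232 → profitable ✗; to t=10.9 gives 1896 − 141×10.9 = 359.1 → profitable ✗.
Strong (own payoff 1896 − 39×10.9 = 1470.9): to t=0 gives 232 → no gain ✓; to t=9.9 gives 1389 − 39×9.9 = 1002.9 → no gain ✓.
4 of the 6 constraints hold; not an equilibrium.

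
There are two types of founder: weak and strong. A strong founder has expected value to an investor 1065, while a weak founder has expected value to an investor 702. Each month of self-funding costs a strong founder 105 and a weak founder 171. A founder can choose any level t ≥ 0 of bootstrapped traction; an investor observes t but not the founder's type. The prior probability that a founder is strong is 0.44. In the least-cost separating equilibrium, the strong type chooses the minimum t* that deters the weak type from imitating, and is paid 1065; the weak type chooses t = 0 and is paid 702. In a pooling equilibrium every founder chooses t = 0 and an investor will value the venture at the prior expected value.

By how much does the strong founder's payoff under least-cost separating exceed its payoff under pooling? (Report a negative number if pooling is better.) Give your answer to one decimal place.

-19.6

Least-cost separating signal: t* solves 702 = 1065 − 171·t*, so t* = (1065 − 702)/171 ≈ 2.1228.
Strong type's separating payoff: 1065 − 105 × t* = 1065 − 105 × (1065 − 702)/171 = 1065 − 38115/171 ≈ 842.105.
Pooling payoff: 0.44 × 1065 + 0.56 × 702 = 861.72.
Difference: 842.105 − 861.72 = -19.615, i.e. -19.6 to one decimal place.
The strong type would prefer the pooling outcome.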